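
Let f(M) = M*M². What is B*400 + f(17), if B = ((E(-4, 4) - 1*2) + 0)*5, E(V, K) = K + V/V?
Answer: 10913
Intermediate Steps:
f(M) = M³
E(V, K) = 1 + K (E(V, K) = K + 1 = 1 + K)
B = 15 (B = (((1 + 4) - 1*2) + 0)*5 = ((5 - 2) + 0)*5 = (3 + 0)*5 = 3*5 = 15)
B*400 + f(17) = 15*400 + 17³ = 6000 + 4913 = 10913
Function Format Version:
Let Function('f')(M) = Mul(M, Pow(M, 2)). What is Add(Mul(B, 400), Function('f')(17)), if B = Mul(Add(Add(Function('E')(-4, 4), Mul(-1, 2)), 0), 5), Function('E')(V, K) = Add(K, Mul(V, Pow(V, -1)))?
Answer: 10913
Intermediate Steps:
Function('f')(M) = Pow(M, 3)
Function('E')(V, K) = Add(1, K) (Function('E')(V, K) = Add(K, 1) = Add(1, K))
B = 15 (B = Mul(Add(Add(Add(1, 4), Mul(-1, 2)), 0), 5) = Mul(Add(Add(5, -2), 0), 5) = Mul(Add(3, 0), 5) = Mul(3, 5) = 15)
Add(Mul(B, 400), Function('f')(17)) = Add(Mul(15, 400), Pow(17, 3)) = Add(6000, 4913) = 10913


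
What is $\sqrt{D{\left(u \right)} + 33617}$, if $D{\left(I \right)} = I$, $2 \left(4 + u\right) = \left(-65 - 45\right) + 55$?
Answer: $\frac{\sqrt{134342}}{2} \approx 183.26$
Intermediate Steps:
$u = - \frac{63}{2}$ ($u = -4 + \frac{\left(-65 - 45\right) + 55}{2} = -4 + \frac{-110 + 55}{2} = -4 + \frac{1}{2} \left(-55\right) = -4 - \frac{55}{2} = - \frac{63}{2} \approx -31.5$)
$\sqrt{D{\left(u \right)} + 33617} = \sqrt{- \frac{63}{2} + 33617} = \sqrt{\frac{67171}{2}} = \frac{\sqrt{134342}}{2}$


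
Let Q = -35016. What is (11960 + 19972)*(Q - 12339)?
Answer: -1512139860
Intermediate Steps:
(11960 + 19972)*(Q - 12339) = (11960 + 19972)*(-35016 - 12339) = 31932*(-47355) = -1512139860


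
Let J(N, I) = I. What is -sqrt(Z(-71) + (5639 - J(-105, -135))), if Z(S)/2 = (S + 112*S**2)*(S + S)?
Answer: -I*sqrt(160318190) ≈ -12662.0*I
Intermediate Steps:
Z(S) = 4*S*(S + 112*S**2) (Z(S) = 2*((S + 112*S**2)*(S + S)) = 2*((S + 112*S**2)*(2*S)) = 2*(2*S*(S + 112*S**2)) = 4*S*(S + 112*S**2))
-sqrt(Z(-71) + (5639 - J(-105, -135))) = -sqrt((-71)**2*(4 + 448*(-71)) + (5639 - 1*(-135))) = -sqrt(5041*(4 - 31808) + (5639 + 135)) = -sqrt(5041*(-31804) + 5774) = -sqrt(-160323964 + 5774) = -sqrt(-160318190) = -I*sqrt(160318190)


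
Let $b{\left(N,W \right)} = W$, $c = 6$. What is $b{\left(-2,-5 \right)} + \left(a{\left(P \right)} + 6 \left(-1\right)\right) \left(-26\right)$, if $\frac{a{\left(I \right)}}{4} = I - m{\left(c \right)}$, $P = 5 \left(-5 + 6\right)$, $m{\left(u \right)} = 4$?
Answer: $47$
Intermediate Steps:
$P = 5$ ($P = 5 \cdot 1 = 5$)
$a{\left(I \right)} = -16 + 4 I$ ($a{\left(I \right)} = 4 \left(I - 4\right) = 4 \left(-4 + I\right) = -16 + 4 I$)
$b{\left(-2,-5 \right)} + \left(a{\left(P \right)} + 6 \left(-1\right)\right) \left(-26\right) = -5 + \left(\left(-16 + 4 \cdot 5\right) + 6 \left(-1\right)\right) \left(-26\right) = -5 + \left(\left(-16 + 20\right) - 6\right) \left(-26\right) = -5 + \left(4 - 6\right) \left(-26\right) = -5 - -52 = -5 + 52 = 47$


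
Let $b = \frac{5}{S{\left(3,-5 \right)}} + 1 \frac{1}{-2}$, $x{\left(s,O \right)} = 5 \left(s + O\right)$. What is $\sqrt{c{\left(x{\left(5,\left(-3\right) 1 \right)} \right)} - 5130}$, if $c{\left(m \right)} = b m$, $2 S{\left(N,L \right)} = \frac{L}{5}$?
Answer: $i \sqrt{5235} \approx 72.353 i$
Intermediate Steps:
$S{\left(N,L \right)} = \frac{L}{10}$ ($S{\left(N,L \right)} = \frac{L \frac{1}{5}}{2} = \frac{\frac{1}{5} L}{2} = \frac{L}{10}$)
$x{\left(s,O \right)} = 5 O + 5 s$ ($x{\left(s,O \right)} = 5 \left(O + s\right) = 5 O + 5 s$)
$b = - \frac{21}{2}$ ($b = \frac{5}{\frac{1}{10} \left(-5\right)} + 1 \frac{1}{-2} = \frac{5}{- \frac{1}{2}} + 1 \left(- \frac{1}{2}\right) = 5 \left(-2\right) - \frac{1}{2} = -10 - \frac{1}{2} = - \frac{21}{2} \approx -10.5$)
$c{\left(m \right)} = - \frac{21 m}{2}$
$\sqrt{c{\left(x{\left(5,\left(-3\right) 1 \right)} \right)} - 5130} = \sqrt{- \frac{21 \left(5 \left(\left(-3\right) 1\right) + 5 \cdot 5\right)}{2} - 5130} = \sqrt{- \frac{21 \left(5 \left(-3\right) + 25\right)}{2} - 5130} = \sqrt{- \frac{21 \left(-15 + 25\right)}{2} - 5130} = \sqrt{\left(- \frac{21}{2}\right) 10 - 5130} = \sqrt{-105 - 5130} = \sqrt{-5235} = i \sqrt{5235}$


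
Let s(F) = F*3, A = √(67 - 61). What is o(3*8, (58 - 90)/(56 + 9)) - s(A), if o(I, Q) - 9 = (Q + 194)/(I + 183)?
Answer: 133673/13455 - 3*√6 ≈ 2.5863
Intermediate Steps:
o(I, Q) = 9 + (194 + Q)/(183 + I) (o(I, Q) = 9 + (Q + 194)/(I + 183) = 9 + (194 + Q)/(183 + I))
A = √6 ≈ 2.4495
s(F) = 3*F
o(3*8, (58 - 90)/(56 + 9)) - s(A) = (1841 + (58 - 90)/(56 + 9) + 9*(3*8))/(183 + 3*8) - 3*√6 = (1841 - 32/65 + 9*24)/(183 + 24) - 3*√6 = (1841 - 32*1/65 + 216)/207 - 3*√6 = (1841 - 32/65 + 216)/207 - 3*√6 = (1/207)*(133673/65) - 3*√6 = 133673/13455 - 3*√6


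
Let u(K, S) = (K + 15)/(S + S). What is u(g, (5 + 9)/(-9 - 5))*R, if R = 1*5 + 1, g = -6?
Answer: -27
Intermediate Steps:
u(K, S) = (15 + K)/(2*S) (u(K, S) = (15 + K)/((2*S)) = (15 + K)*(1/(2*S)) = (15 + K)/(2*S))
R = 6 (R = 5 + 1 = 6)
u(g, (5 + 9)/(-9 - 5))*R = ((15 - 6)/(2*(((5 + 9)/(-9 - 5)))))*6 = ((1/2)*9/(14/(-14)))*6 = ((1/2)*9/(14*(-1/14)))*6 = ((1/2)*9/(-1))*6 = ((1/2)*(-1)*9)*6 = -9/2*6 = -27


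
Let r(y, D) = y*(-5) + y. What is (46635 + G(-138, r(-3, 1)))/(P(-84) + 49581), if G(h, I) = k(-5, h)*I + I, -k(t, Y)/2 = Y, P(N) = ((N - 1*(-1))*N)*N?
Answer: -793/8509 ≈ -0.093195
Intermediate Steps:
P(N) = N²*(1 + N) (P(N) = ((N + 1)*N)*N = ((1 + N)*N)*N = (N*(1 + N))*N = N²*(1 + N))
r(y, D) = -4*y (r(y, D) = -5*y + y = -4*y)
k(t, Y) = -2*Y
G(h, I) = I - 2*I*h (G(h, I) = (-2*h)*I + I = -2*I*h + I = I - 2*I*h)
(46635 + G(-138, r(-3, 1)))/(P(-84) + 49581) = (46635 + (-4*(-3))*(1 - 2*(-138)))/((-84)²*(1 - 84) + 49581) = (46635 + 12*(1 + 276))/(7056*(-83) + 49581) = (46635 + 12*277)/(-585648 + 49581) = (46635 + 3324)/(-536067) = 49959*(-1/536067) = -793/8509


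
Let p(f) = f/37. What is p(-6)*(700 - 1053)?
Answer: 2118/37 ≈ 57.243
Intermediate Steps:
p(f) = f/37 (p(f) = f*(1/37) = f/37)
p(-6)*(700 - 1053) = ((1/37)*(-6))*(700 - 1053) = -6/37*(-353) = 2118/37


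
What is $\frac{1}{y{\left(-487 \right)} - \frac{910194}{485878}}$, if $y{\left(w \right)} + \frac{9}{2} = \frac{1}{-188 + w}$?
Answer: $- \frac{327967650}{2090721253} \approx -0.15687$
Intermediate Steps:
$y{\left(w \right)} = - \frac{9}{2} + \frac{1}{-188 + w}$
$\frac{1}{y{\left(-487 \right)} - \frac{910194}{485878}} = \frac{1}{\frac{1694 - -4383}{2 \left(-188 - 487\right)} - \frac{910194}{485878}} = \frac{1}{\frac{1694 + 4383}{2 \left(-675\right)} - \frac{455097}{242939}} = \frac{1}{\frac{1}{2} \left(- \frac{1}{675}\right) 6077 - \frac{455097}{242939}} = \frac{1}{- \frac{6077}{1350} - \frac{455097}{242939}} = \frac{1}{- \frac{2090721253}{327967650}} = - \frac{327967650}{2090721253}$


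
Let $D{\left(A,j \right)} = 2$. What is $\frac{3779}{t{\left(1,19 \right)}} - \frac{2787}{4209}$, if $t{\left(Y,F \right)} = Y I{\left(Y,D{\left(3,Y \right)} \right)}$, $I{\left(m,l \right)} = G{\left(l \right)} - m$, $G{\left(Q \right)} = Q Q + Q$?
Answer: $\frac{5297292}{7015} \approx 755.14$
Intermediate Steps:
$G{\left(Q \right)} = Q + Q^{2}$ ($G{\left(Q \right)} = Q^{2} + Q = Q + Q^{2}$)
$I{\left(m,l \right)} = - m + l \left(1 + l\right)$ ($I{\left(m,l \right)} = l \left(1 + l\right) - m = - m + l \left(1 + l\right)$)
$t{\left(Y,F \right)} = Y \left(6 - Y\right)$ ($t{\left(Y,F \right)} = Y \left(- Y + 2 \left(1 + 2\right)\right) = Y \left(- Y + 2 \cdot 3\right) = Y \left(- Y + 6\right) = Y \left(6 - Y\right)$)
$\frac{3779}{t{\left(1,19 \right)}} - \frac{2787}{4209} = \frac{3779}{1 \left(6 - 1\right)} - \frac{2787}{4209} = \frac{3779}{1 \left(6 - 1\right)} - \frac{929}{1403} = \frac{3779}{1 \cdot 5} - \frac{929}{1403} = \frac{3779}{5} - \frac{929}{1403} = \frac{5297292}{7015}$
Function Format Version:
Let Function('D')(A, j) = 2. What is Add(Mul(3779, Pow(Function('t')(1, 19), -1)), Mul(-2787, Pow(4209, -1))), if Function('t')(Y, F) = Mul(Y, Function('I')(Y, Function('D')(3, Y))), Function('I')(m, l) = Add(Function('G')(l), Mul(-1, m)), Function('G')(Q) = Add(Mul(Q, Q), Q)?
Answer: Rational(5297292, 7015) ≈ 755.14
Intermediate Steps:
Function('G')(Q) = Add(Q, Pow(Q, 2)) (Function('G')(Q) = Add(Pow(Q, 2), Q) = Add(Q, Pow(Q, 2)))
Function('I')(m, l) = Add(Mul(-1, m), Mul(l, Add(1, l))) (Function('I')(m, l) = Add(Mul(l, Add(1, l)), Mul(-1, m)) = Add(Mul(-1, m), Mul(l, Add(1, l))))
Function('t')(Y, F) = Mul(Y, Add(6, Mul(-1, Y))) (Function('t')(Y, F) = Mul(Y, Add(Mul(-1, Y), Mul(2, Add(1, 2)))) = Mul(Y, Add(Mul(-1, Y), Mul(2, 3))) = Mul(Y, Add(Mul(-1, Y), 6)) = Mul(Y, Add(6, Mul(-1, Y))))
Add(Mul(3779, Pow(Function('t')(1, 19), -1)), Mul(-2787, Pow(4209, -1))) = Add(Mul(3779, Pow(Mul(1, Add(6, Mul(-1, 1))), -1)), Mul(-2787, Pow(4209, -1))) = Add(Mul(3779, Pow(Mul(1, Add(6, -1)), -1)), Mul(-2787, Rational(1, 4209))) = Add(Mul(3779, Pow(Mul(1, 5), -1)), Rational(-929, 1403)) = Add(Mul(3779, Pow(5, -1)), Rational(-929, 1403)) = Add(Mul(3779, Rational(1, 5)), Rational(-929, 1403)) = Add(Rational(3779, 5), Rational(-929, 1403)) = Rational(5297292, 7015)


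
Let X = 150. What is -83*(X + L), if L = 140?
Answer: -24070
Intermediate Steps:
-83*(X + L) = -83*(150 + 140) = -83*290 = -24070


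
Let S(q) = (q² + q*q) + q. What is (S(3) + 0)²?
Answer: 441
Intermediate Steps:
S(q) = q + 2*q² (S(q) = (q² + q²) + q = 2*q² + q = q + 2*q²)
(S(3) + 0)² = (3*(1 + 2*3) + 0)² = (3*(1 + 6) + 0)² = (3*7 + 0)² = (21 + 0)² = 21² = 441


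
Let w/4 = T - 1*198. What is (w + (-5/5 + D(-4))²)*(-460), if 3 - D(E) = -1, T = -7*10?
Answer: 488980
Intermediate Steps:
T = -70
D(E) = 4 (D(E) = 3 - 1*(-1) = 3 + 1 = 4)
w = -1072 (w = 4*(-70 - 1*198) = 4*(-70 - 198) = 4*(-268) = -1072)
(w + (-5/5 + D(-4))²)*(-460) = (-1072 + (-5/5 + 4)²)*(-460) = (-1072 + (-5*⅕ + 4)²)*(-460) = (-1072 + (-1 + 4)²)*(-460) = (-1072 + 3²)*(-460) = (-1072 + 9)*(-460) = -1063*(-460) = 488980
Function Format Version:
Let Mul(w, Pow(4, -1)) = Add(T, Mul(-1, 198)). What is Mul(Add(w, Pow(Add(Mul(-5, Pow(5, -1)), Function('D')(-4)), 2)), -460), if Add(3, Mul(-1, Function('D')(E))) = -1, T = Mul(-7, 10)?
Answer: 488980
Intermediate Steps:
T = -70
Function('D')(E) = 4 (Function('D')(E) = Add(3, Mul(-1, -1)) = Add(3, 1) = 4)
w = -1072 (w = Mul(4, Add(-70, Mul(-1, 198))) = Mul(4, Add(-70, -198)) = Mul(4, -268) = -1072)
Mul(Add(w, Pow(Add(Mul(-5, Pow(5, -1)), Function('D')(-4)), 2)), -460) = Mul(Add(-1072, Pow(Add(Mul(-5, Pow(5, -1)), 4), 2)), -460) = Mul(Add(-1072, Pow(Add(Mul(-5, Rational(1, 5)), 4), 2)), -460) = Mul(Add(-1072, Pow(Add(-1, 4), 2)), -460) = Mul(Add(-1072, Pow(3, 2)), -460) = Mul(Add(-1072, 9), -460) = Mul(-1063, -460) = 488980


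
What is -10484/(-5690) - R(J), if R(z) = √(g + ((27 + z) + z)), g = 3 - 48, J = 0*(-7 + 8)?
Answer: 5242/2845 - 3*I*√2 ≈ 1.8425 - 4.2426*I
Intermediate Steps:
J = 0 (J = 0*1 = 0)
g = -45
R(z) = √(-18 + 2*z) (R(z) = √(-45 + ((27 + z) + z)) = √(-45 + (27 + 2*z)) = √(-18 + 2*z))
-10484/(-5690) - R(J) = -10484/(-5690) - √(-18 + 2*0) = -10484*(-1/5690) - √(-18 + 0) = 5242/2845 - √(-18) = 5242/2845 - 3*I*√2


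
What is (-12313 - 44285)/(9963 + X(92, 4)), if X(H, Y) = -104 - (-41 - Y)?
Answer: -28299/4952 ≈ -5.7147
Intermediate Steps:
X(H, Y) = -63 + Y (X(H, Y) = -104 + (41 + Y) = -63 + Y)
(-12313 - 44285)/(9963 + X(92, 4)) = (-12313 - 44285)/(9963 + (-63 + 4)) = -56598/(9963 - 59) = -56598/9904 = -56598*1/9904 = -28299/4952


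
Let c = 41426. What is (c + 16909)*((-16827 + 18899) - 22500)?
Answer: -1191667380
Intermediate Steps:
(c + 16909)*((-16827 + 18899) - 22500) = (41426 + 16909)*((-16827 + 18899) - 22500) = 58335*(2072 - 22500) = 58335*(-20428) = -1191667380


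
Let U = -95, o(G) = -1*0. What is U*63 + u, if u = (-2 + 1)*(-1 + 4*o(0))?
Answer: -5984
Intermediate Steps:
o(G) = 0
u = 1 (u = (-2 + 1)*(-1 + 4*0) = -(-1 + 0) = -1*(-1) = 1)
U*63 + u = -95*63 + 1 = -5985 + 1 = -5984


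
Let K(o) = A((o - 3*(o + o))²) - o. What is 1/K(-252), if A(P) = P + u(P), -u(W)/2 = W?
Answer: -1/1587348 ≈ -6.2998e-7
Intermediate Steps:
u(W) = -2*W
A(P) = -P (A(P) = P - 2*P = -P)
K(o) = -o - 25*o² (K(o) = -(o - 3*(o + o))² - o = -(o - 6*o)² - o = -(-5*o)² - o = -25*o² - o = -o - 25*o²)
1/K(-252) = 1/(-252*(-1 - 25*(-252))) = 1/(-252*(-1 + 6300)) = 1/(-252*6299) = 1/(-1587348) = -1/1587348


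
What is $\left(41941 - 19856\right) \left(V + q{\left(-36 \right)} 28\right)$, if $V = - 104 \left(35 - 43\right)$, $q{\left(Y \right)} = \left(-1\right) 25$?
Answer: $2915220$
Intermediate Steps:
$q{\left(Y \right)} = -25$
$V = 832$ ($V = \left(-104\right) \left(-8\right) = 832$)
$\left(41941 - 19856\right) \left(V + q{\left(-36 \right)} 28\right) = \left(41941 - 19856\right) \left(832 - 700\right) = 22085 \left(832 - 700\right) = 22085 \cdot 132 = 2915220$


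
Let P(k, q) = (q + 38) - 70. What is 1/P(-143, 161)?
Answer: 1/129 ≈ 0.0077519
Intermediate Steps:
P(k, q) = -32 + q (P(k, q) = (38 + q) - 70 = -32 + q)
1/P(-143, 161) = 1/(-32 + 161) = 1/129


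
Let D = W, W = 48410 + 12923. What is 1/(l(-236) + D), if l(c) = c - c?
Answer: 1/61333 ≈ 1.6304e-5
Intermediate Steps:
W = 61333
l(c) = 0
D = 61333
1/(l(-236) + D) = 1/(0 + 61333) = 1/61333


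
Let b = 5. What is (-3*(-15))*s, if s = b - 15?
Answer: -450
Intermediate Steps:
s = -10 (s = 5 - 15 = -10)
(-3*(-15))*s = -3*(-15)*(-10) = 45*(-10) = -450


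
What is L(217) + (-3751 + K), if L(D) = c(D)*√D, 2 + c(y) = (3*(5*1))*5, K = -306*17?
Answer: -8953 + 73*√217 ≈ -7877.6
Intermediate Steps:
K = -5202
c(y) = 73 (c(y) = -2 + (3*(5*1))*5 = -2 + (3*5)*5 = -2 + 15*5 = -2 + 75 = 73)
L(D) = 73*√D
L(217) + (-3751 + K) = 73*√217 + (-3751 - 5202) = 73*√217 - 8953 = -8953 + 73*√217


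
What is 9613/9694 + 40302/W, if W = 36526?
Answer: 370906013/177041522 ≈ 2.0950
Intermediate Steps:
9613/9694 + 40302/W = 9613/9694 + 40302/36526 = 9613*(1/9694) + 40302*(1/36526) = 9613/9694 + 20151/18263 = 370906013/177041522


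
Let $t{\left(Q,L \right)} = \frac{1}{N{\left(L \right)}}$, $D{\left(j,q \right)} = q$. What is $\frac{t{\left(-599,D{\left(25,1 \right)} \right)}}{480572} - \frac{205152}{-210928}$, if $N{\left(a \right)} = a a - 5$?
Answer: $\frac{24647563553}{25341522704} \approx 0.97262$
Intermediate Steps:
$N{\left(a \right)} = -5 + a^{2}$ ($N{\left(a \right)} = a^{2} - 5 = -5 + a^{2}$)
$t{\left(Q,L \right)} = \frac{1}{-5 + L^{2}}$
$\frac{t{\left(-599,D{\left(25,1 \right)} \right)}}{480572} - \frac{205152}{-210928} = \frac{1}{\left(-5 + 1^{2}\right) 480572} - \frac{205152}{-210928} = \frac{1}{-5 + 1} \cdot \frac{1}{480572} - - \frac{12822}{13183} = \frac{1}{-4} \cdot \frac{1}{480572} + \frac{12822}{13183} = \left(- \frac{1}{4}\right) \frac{1}{480572} + \frac{12822}{13183} = - \frac{1}{1922288} + \frac{12822}{13183} = \frac{24647563553}{25341522704}$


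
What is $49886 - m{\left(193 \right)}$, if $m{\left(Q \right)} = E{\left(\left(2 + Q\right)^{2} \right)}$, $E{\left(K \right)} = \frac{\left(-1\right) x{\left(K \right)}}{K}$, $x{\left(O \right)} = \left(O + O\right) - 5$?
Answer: $\frac{379398239}{7605} \approx 49888.0$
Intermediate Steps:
$x{\left(O \right)} = -5 + 2 O$ ($x{\left(O \right)} = 2 O - 5 = -5 + 2 O$)
$E{\left(K \right)} = \frac{5 - 2 K}{K}$ ($E{\left(K \right)} = \frac{\left(-1\right) \left(-5 + 2 K\right)}{K} = \frac{5 - 2 K}{K}$)
$m{\left(Q \right)} = -2 + \frac{5}{\left(2 + Q\right)^{2}}$
$49886 - m{\left(193 \right)} = 49886 - \left(-2 + \frac{5}{\left(2 + 193\right)^{2}}\right) = 49886 - \left(-2 + \frac{5}{38025}\right) = 49886 - \left(-2 + 5 \cdot \frac{1}{38025}\right) = 49886 - \left(-2 + \frac{1}{7605}\right) = 49886 - - \frac{15209}{7605} = 49886 + \frac{15209}{7605} = \frac{379398239}{7605}$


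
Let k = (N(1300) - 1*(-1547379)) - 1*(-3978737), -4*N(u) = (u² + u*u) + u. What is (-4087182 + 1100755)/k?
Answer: -2986427/4680791 ≈ -0.63802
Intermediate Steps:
N(u) = -u²/2 - u/4 (N(u) = -((u² + u*u) + u)/4 = -((u² + u²) + u)/4 = -(2*u² + u)/4 = -(u + 2*u²)/4 = -u²/2 - u/4)
k = 4680791 (k = (-¼*1300*(1 + 2*1300) - 1*(-1547379)) - 1*(-3978737) = (-¼*1300*(1 + 2600) + 1547379) + 3978737 = (-¼*1300*2601 + 1547379) + 3978737 = (-845325 + 1547379) + 3978737 = 702054 + 3978737 = 4680791)
(-4087182 + 1100755)/k = (-4087182 + 1100755)/4680791 = -2986427*1/4680791 = -2986427/4680791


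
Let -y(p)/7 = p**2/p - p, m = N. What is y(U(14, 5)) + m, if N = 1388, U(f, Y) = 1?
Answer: 1388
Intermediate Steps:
m = 1388
y(p) = 0 (y(p) = -7*(p**2/p - p) = -7*(p - p) = -7*0 = 0)
y(U(14, 5)) + m = 0 + 1388 = 1388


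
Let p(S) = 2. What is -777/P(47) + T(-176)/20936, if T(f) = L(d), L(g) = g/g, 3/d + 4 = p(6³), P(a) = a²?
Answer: -16265063/46247624 ≈ -0.35170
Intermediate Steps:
d = -3/2 (d = 3/(-4 + 2) = 3/(-2) = 3*(-½) = -3/2 ≈ -1.5000)
L(g) = 1
T(f) = 1
-777/P(47) + T(-176)/20936 = -777/(47²) + 1/20936 = -777/2209 + 1*(1/20936) = -777*1/2209 + 1/20936 = -777/2209 + 1/20936 = -16265063/46247624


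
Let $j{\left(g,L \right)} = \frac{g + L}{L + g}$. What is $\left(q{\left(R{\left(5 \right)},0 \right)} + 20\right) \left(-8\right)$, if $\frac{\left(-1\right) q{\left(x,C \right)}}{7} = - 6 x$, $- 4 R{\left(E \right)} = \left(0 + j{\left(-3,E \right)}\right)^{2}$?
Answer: $-76$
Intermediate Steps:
$j{\left(g,L \right)} = 1$ ($j{\left(g,L \right)} = \frac{L + g}{L + g} = 1$)
$R{\left(E \right)} = - \frac{1}{4}$ ($R{\left(E \right)} = - \frac{\left(0 + 1\right)^{2}}{4} = - \frac{1^{2}}{4} = \left(- \frac{1}{4}\right) 1 = - \frac{1}{4}$)
$q{\left(x,C \right)} = 42 x$ ($q{\left(x,C \right)} = - 7 \left(- 6 x\right) = 42 x$)
$\left(q{\left(R{\left(5 \right)},0 \right)} + 20\right) \left(-8\right) = \left(42 \left(- \frac{1}{4}\right) + 20\right) \left(-8\right) = \left(- \frac{21}{2} + 20\right) \left(-8\right) = \frac{19}{2} \left(-8\right) = -76$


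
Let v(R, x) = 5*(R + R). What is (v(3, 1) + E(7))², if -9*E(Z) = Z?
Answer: 69169/81 ≈ 853.94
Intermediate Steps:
E(Z) = -Z/9
v(R, x) = 10*R (v(R, x) = 5*(2*R) = 10*R)
(v(3, 1) + E(7))² = (10*3 - ⅑*7)² = (30 - 7/9)² = (263/9)² = 69169/81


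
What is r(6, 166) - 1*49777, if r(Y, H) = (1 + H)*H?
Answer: -22055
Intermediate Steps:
r(Y, H) = H*(1 + H)
r(6, 166) - 1*49777 = 166*(1 + 166) - 1*49777 = 166*167 - 49777 = 27722 - 49777 = -22055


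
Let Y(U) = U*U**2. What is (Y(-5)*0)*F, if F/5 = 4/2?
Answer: 0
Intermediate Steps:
Y(U) = U**3
F = 10 (F = 5*(4/2) = 5*(4*(1/2)) = 5*2 = 10)
(Y(-5)*0)*F = ((-5)**3*0)*10 = -125*0*10 = 0*10 = 0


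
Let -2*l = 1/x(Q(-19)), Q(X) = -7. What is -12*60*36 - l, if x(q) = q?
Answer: -362881/14 ≈ -25920.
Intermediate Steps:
l = 1/14 (l = -½/(-7) = -½*(-⅐) = 1/14 ≈ 0.071429)
-12*60*36 - l = -12*60*36 - 1*1/14 = -720*36 - 1/14 = -25920 - 1/14 = -362881/14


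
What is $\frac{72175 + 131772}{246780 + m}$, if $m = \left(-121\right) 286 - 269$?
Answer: $\frac{203947}{211905} \approx 0.96245$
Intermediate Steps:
$m = -34875$ ($m = -34606 - 269 = -34875$)
$\frac{72175 + 131772}{246780 + m} = \frac{72175 + 131772}{246780 - 34875} = \frac{203947}{211905}$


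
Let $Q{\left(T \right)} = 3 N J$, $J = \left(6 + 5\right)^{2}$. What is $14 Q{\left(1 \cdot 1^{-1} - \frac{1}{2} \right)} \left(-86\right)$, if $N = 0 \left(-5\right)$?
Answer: $0$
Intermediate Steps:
$N = 0$
$J = 121$ ($J = 11^{2} = 121$)
$Q{\left(T \right)} = 0$ ($Q{\left(T \right)} = 3 \cdot 0 \cdot 121 = 0 \cdot 121 = 0$)
$14 Q{\left(1 \cdot 1^{-1} - \frac{1}{2} \right)} \left(-86\right) = 14 \cdot 0 \left(-86\right) = 0 \left(-86\right) = 0$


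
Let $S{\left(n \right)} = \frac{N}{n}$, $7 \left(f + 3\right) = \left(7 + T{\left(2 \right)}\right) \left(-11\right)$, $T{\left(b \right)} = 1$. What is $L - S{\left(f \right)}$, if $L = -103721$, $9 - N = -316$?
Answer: $- \frac{11303314}{109} \approx -1.037 \cdot 10^{5}$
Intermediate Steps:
$N = 325$ ($N = 9 - -316 = 9 + 316 = 325$)
$f = - \frac{109}{7}$ ($f = -3 + \frac{\left(7 + 1\right) \left(-11\right)}{7} = -3 + \frac{8 \left(-11\right)}{7} = -3 + \frac{1}{7} \left(-88\right) = -3 - \frac{88}{7} = - \frac{109}{7} \approx -15.571$)
$S{\left(n \right)} = \frac{325}{n}$
$L - S{\left(f \right)} = -103721 - \frac{325}{- \frac{109}{7}} = -103721 - 325 \left(- \frac{7}{109}\right) = -103721 - - \frac{2275}{109} = -103721 + \frac{2275}{109} = - \frac{11303314}{109}$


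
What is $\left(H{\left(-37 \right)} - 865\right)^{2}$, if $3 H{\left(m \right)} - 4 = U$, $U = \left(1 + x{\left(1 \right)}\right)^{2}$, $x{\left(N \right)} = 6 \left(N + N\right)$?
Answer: $\frac{5866084}{9} \approx 6.5179 \cdot 10^{5}$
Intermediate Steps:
$x{\left(N \right)} = 12 N$ ($x{\left(N \right)} = 6 \cdot 2 N = 12 N$)
$U = 169$ ($U = \left(1 + 12 \cdot 1\right)^{2} = \left(1 + 12\right)^{2} = 13^{2} = 169$)
$H{\left(m \right)} = \frac{173}{3}$ ($H{\left(m \right)} = \frac{4}{3} + \frac{1}{3} \cdot 169 = \frac{4}{3} + \frac{169}{3} = \frac{173}{3}$)
$\left(H{\left(-37 \right)} - 865\right)^{2} = \left(\frac{173}{3} - 865\right)^{2} = \left(- \frac{2422}{3}\right)^{2} = \frac{5866084}{9}$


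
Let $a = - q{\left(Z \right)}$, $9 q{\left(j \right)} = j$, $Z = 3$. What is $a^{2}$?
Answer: $\frac{1}{9} \approx 0.11111$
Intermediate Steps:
$q{\left(j \right)} = \frac{j}{9}$
$a = - \frac{1}{3}$ ($a = - \frac{3}{9} = \left(-1\right) \frac{1}{3} = - \frac{1}{3} \approx -0.33333$)
$a^{2} = \left(- \frac{1}{3}\right)^{2} = \frac{1}{9}$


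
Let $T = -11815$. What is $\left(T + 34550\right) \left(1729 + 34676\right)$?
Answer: $827667675$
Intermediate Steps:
$\left(T + 34550\right) \left(1729 + 34676\right) = \left(-11815 + 34550\right) \left(1729 + 34676\right) = 22735 \cdot 36405 = 827667675$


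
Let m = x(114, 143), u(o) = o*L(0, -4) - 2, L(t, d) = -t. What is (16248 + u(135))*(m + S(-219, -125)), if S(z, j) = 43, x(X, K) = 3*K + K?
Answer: 9991290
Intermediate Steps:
u(o) = -2 (u(o) = o*(-1*0) - 2 = o*0 - 2 = 0 - 2 = -2)
x(X, K) = 4*K
m = 572 (m = 4*143 = 572)
(16248 + u(135))*(m + S(-219, -125)) = (16248 - 2)*(572 + 43) = 16246*615 = 9991290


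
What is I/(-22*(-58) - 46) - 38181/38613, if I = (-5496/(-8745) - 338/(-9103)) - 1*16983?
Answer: -2071817408609783/140029406741950 ≈ -14.796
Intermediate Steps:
I = -450630403869/26535245 (I = (-5496*(-1/8745) - 338*(-1/9103)) - 16983 = (1832/2915 + 338/9103) - 16983 = 17661966/26535245 - 16983 = -450630403869/26535245 ≈ -16982.)
I/(-22*(-58) - 46) - 38181/38613 = -450630403869/(26535245*(-22*(-58) - 46)) - 38181/38613 = -450630403869/(26535245*(1276 - 46)) - 38181*1/38613 = -450630403869/26535245/1230 - 12727/12871 = -450630403869/26535245*1/1230 - 12727/12871 = -150210134623/10879450450 - 12727/12871 = -2071817408609783/140029406741950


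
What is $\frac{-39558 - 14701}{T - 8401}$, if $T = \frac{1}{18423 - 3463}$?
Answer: $\frac{811714640}{125678959} \approx 6.4586$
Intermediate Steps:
$T = \frac{1}{14960}$ ($T = \frac{1}{18423 - 3463} = \frac{1}{14960} \approx 6.6845 \cdot 10^{-5}$)
$\frac{-39558 - 14701}{T - 8401} = \frac{-39558 - 14701}{\frac{1}{14960} - 8401} = - \frac{54259}{- \frac{125678959}{14960}} = \left(-54259\right) \left(- \frac{14960}{125678959}\right) = \frac{811714640}{125678959}$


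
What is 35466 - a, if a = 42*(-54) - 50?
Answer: 37784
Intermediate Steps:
a = -2318 (a = -2268 - 50 = -2318)
35466 - a = 35466 - 1*(-2318) = 35466 + 2318 = 37784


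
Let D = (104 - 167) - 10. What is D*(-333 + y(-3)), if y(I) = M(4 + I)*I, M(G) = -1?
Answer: 24090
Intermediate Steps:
y(I) = -I
D = -73 (D = -63 - 10 = -73)
D*(-333 + y(-3)) = -73*(-333 - 1*(-3)) = -73*(-333 + 3) = -73*(-330) = 24090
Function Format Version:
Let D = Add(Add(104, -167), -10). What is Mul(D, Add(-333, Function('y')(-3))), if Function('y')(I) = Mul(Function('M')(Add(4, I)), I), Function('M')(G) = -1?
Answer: 24090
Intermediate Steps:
Function('y')(I) = Mul(-1, I)
D = -73 (D = Add(-63, -10) = -73)
Mul(D, Add(-333, Function('y')(-3))) = Mul(-73, Add(-333, Mul(-1, -3))) = Mul(-73, Add(-333, 3)) = Mul(-73, -330) = 24090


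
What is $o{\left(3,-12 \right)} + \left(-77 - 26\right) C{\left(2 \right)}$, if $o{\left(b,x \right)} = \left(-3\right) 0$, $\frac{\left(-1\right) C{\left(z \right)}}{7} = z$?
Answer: $1442$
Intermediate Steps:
$C{\left(z \right)} = - 7 z$
$o{\left(b,x \right)} = 0$
$o{\left(3,-12 \right)} + \left(-77 - 26\right) C{\left(2 \right)} = 0 + \left(-77 - 26\right) \left(\left(-7\right) 2\right) = 0 - -1442 = 0 + 1442 = 1442$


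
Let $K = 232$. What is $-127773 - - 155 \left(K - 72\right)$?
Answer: $-102973$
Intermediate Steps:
$-127773 - - 155 \left(K - 72\right) = -127773 - - 155 \left(232 - 72\right) = -127773 - \left(-155\right) 160 = -127773 - -24800 = -127773 + 24800 = -102973$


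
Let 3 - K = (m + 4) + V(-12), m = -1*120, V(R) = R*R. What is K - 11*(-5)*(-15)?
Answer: -850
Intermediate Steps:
V(R) = R²
m = -120
K = -25 (K = 3 - ((-120 + 4) + (-12)²) = 3 - (-116 + 144) = 3 - 1*28 = 3 - 28 = -25)
K - 11*(-5)*(-15) = -25 - 11*(-5)*(-15) = -25 - (-55)*(-15) = -25 - 1*825 = -25 - 825 = -850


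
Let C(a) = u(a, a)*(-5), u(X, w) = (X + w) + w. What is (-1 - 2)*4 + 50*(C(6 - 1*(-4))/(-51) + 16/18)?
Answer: 27464/153 ≈ 179.50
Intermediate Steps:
u(X, w) = X + 2*w
C(a) = -15*a (C(a) = (a + 2*a)*(-5) = (3*a)*(-5) = -15*a)
(-1 - 2)*4 + 50*(C(6 - 1*(-4))/(-51) + 16/18) = (-1 - 2)*4 + 50*(-15*(6 - 1*(-4))/(-51) + 16/18) = -3*4 + 50*(-15*(6 + 4)*(-1/51) + 16*(1/18)) = -12 + 50*(-15*10*(-1/51) + 8/9) = -12 + 50*(-150*(-1/51) + 8/9) = -12 + 50*(50/17 + 8/9) = -12 + 50*(586/153) = -12 + 29300/153 = 27464/153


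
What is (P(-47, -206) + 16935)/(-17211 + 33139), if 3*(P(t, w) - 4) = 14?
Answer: 4621/4344 ≈ 1.0638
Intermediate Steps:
P(t, w) = 26/3 (P(t, w) = 4 + (⅓)*14 = 4 + 14/3 = 26/3)
(P(-47, -206) + 16935)/(-17211 + 33139) = (26/3 + 16935)/(-17211 + 33139) = (50831/3)/15928 = (50831/3)*(1/15928) = 4621/4344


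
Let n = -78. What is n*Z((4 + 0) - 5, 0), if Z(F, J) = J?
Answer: 0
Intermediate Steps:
n*Z((4 + 0) - 5, 0) = -78*0 = 0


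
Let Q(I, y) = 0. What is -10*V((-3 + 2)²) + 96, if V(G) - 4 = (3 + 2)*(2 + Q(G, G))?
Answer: -44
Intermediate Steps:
V(G) = 14 (V(G) = 4 + (3 + 2)*(2 + 0) = 4 + 5*2 = 4 + 10 = 14)
-10*V((-3 + 2)²) + 96 = -10*14 + 96 = -140 + 96 = -44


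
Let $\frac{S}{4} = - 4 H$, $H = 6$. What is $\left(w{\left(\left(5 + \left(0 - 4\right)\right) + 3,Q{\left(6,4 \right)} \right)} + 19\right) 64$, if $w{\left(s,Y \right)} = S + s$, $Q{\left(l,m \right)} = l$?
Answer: $-4672$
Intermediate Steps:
$S = -96$ ($S = 4 \left(\left(-4\right) 6\right) = 4 \left(-24\right) = -96$)
$w{\left(s,Y \right)} = -96 + s$
$\left(w{\left(\left(5 + \left(0 - 4\right)\right) + 3,Q{\left(6,4 \right)} \right)} + 19\right) 64 = \left(\left(-96 + \left(\left(5 + \left(0 - 4\right)\right) + 3\right)\right) + 19\right) 64 = \left(\left(-96 + \left(\left(5 - 4\right) + 3\right)\right) + 19\right) 64 = \left(\left(-96 + \left(1 + 3\right)\right) + 19\right) 64 = \left(\left(-96 + 4\right) + 19\right) 64 = \left(-92 + 19\right) 64 = \left(-73\right) 64 = -4672$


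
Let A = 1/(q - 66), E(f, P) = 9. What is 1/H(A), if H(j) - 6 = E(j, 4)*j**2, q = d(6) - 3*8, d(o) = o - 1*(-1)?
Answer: 6889/41343 ≈ 0.16663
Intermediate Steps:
d(o) = 1 + o (d(o) = o + 1 = 1 + o)
q = -17 (q = (1 + 6) - 3*8 = 7 - 24 = -17)
A = -1/83 (A = 1/(-17 - 66) = 1/(-83) = -1/83 ≈ -0.012048)
H(j) = 6 + 9*j**2
1/H(A) = 1/(6 + 9*(-1/83)**2) = 1/(6 + 9*(1/6889)) = 1/(6 + 9/6889) = 1/(41343/6889) = 6889/41343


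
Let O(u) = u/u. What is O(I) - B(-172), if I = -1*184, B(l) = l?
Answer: 173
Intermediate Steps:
I = -184
O(u) = 1
O(I) - B(-172) = 1 - 1*(-172) = 1 + 172 = 173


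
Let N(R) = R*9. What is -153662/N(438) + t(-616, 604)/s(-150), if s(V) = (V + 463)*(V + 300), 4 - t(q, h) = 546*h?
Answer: -141907061/3084615 ≈ -46.005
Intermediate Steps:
N(R) = 9*R
t(q, h) = 4 - 546*h
s(V) = (300 + V)*(463 + V) (s(V) = (463 + V)*(300 + V) = (300 + V)*(463 + V))
-153662/N(438) + t(-616, 604)/s(-150) = -153662/(9*438) + (4 - 546*604)/(138900 + (-150)² + 763*(-150)) = -153662/3942 + (4 - 329784)/(138900 + 22500 - 114450) = -153662*1/3942 - 329780/46950 = -76831/1971 - 329780*1/46950 = -76831/1971 - 32978/4695 = -141907061/3084615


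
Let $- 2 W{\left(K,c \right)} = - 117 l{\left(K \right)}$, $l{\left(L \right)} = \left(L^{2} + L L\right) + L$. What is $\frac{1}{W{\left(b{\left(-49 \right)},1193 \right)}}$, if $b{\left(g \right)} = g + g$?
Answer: $\frac{1}{1117935} \approx 8.9451 \cdot 10^{-7}$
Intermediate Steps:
$b{\left(g \right)} = 2 g$
$l{\left(L \right)} = L + 2 L^{2}$ ($l{\left(L \right)} = \left(L^{2} + L^{2}\right) + L = 2 L^{2} + L = L + 2 L^{2}$)
$W{\left(K,c \right)} = \frac{117 K \left(1 + 2 K\right)}{2}$ ($W{\left(K,c \right)} = - \frac{\left(-117\right) K \left(1 + 2 K\right)}{2} = \frac{117 K \left(1 + 2 K\right)}{2}$)
$\frac{1}{W{\left(b{\left(-49 \right)},1193 \right)}} = \frac{1}{\frac{117}{2} \cdot 2 \left(-49\right) \left(1 + 2 \cdot 2 \left(-49\right)\right)} = \frac{1}{\frac{117}{2} \left(-98\right) \left(1 + 2 \left(-98\right)\right)} = \frac{1}{\frac{117}{2} \left(-98\right) \left(1 - 196\right)} = \frac{1}{\frac{117}{2} \left(-98\right) \left(-195\right)} = \frac{1}{1117935}$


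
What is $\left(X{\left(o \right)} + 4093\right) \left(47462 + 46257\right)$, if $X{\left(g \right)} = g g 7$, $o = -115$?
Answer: $9059628292$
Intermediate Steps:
$X{\left(g \right)} = 7 g^{2}$ ($X{\left(g \right)} = g^{2} \cdot 7 = 7 g^{2}$)
$\left(X{\left(o \right)} + 4093\right) \left(47462 + 46257\right) = \left(7 \left(-115\right)^{2} + 4093\right) \left(47462 + 46257\right) = \left(7 \cdot 13225 + 4093\right) 93719 = \left(92575 + 4093\right) 93719 = 96668 \cdot 93719 = 9059628292$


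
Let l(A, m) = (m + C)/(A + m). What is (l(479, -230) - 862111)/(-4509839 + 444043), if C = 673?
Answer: 53666299/253095801 ≈ 0.21204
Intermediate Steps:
l(A, m) = (673 + m)/(A + m) (l(A, m) = (m + 673)/(A + m) = (673 + m)/(A + m))
(l(479, -230) - 862111)/(-4509839 + 444043) = ((673 - 230)/(479 - 230) - 862111)/(-4509839 + 444043) = (443/249 - 862111)/(-4065796) = ((1/249)*443 - 862111)*(-1/4065796) = (443/249 - 862111)*(-1/4065796) = -214665196/249*(-1/4065796) = 53666299/253095801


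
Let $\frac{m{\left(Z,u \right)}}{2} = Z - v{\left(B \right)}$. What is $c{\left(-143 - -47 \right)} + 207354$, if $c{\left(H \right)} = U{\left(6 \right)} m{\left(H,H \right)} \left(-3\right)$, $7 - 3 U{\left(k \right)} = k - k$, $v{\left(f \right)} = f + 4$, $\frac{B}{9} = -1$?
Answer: $208628$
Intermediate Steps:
$B = -9$ ($B = 9 \left(-1\right) = -9$)
$v{\left(f \right)} = 4 + f$
$U{\left(k \right)} = \frac{7}{3}$ ($U{\left(k \right)} = \frac{7}{3} - \frac{k - k}{3} = \frac{7}{3} - 0 = \frac{7}{3} + 0 = \frac{7}{3}$)
$m{\left(Z,u \right)} = 10 + 2 Z$ ($m{\left(Z,u \right)} = 2 \left(Z - \left(4 - 9\right)\right) = 2 \left(Z - -5\right) = 2 \left(Z + 5\right) = 2 \left(5 + Z\right) = 10 + 2 Z$)
$c{\left(H \right)} = -70 - 14 H$ ($c{\left(H \right)} = \frac{7 \left(10 + 2 H\right)}{3} \left(-3\right) = \left(\frac{70}{3} + \frac{14 H}{3}\right) \left(-3\right) = -70 - 14 H$)
$c{\left(-143 - -47 \right)} + 207354 = \left(-70 - 14 \left(-143 - -47\right)\right) + 207354 = \left(-70 - 14 \left(-143 + 47\right)\right) + 207354 = \left(-70 - -1344\right) + 207354 = \left(-70 + 1344\right) + 207354 = 1274 + 207354 = 208628$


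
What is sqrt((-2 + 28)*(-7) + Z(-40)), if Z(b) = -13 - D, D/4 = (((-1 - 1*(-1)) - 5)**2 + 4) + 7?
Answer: I*sqrt(339) ≈ 18.412*I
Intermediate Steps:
D = 144 (D = 4*((((-1 - 1*(-1)) - 5)**2 + 4) + 7) = 4*((((-1 + 1) - 5)**2 + 4) + 7) = 4*(((0 - 5)**2 + 4) + 7) = 4*(((-5)**2 + 4) + 7) = 4*((25 + 4) + 7) = 4*(29 + 7) = 4*36 = 144)
Z(b) = -157 (Z(b) = -13 - 1*144 = -13 - 144 = -157)
sqrt((-2 + 28)*(-7) + Z(-40)) = sqrt((-2 + 28)*(-7) - 157) = sqrt(26*(-7) - 157) = sqrt(-182 - 157) = sqrt(-339) = I*sqrt(339)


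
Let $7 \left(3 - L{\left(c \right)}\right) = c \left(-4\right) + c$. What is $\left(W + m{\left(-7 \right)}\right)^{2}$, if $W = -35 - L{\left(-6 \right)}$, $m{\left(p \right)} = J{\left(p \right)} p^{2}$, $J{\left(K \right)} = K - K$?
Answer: $\frac{61504}{49} \approx 1255.2$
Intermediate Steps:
$J{\left(K \right)} = 0$
$m{\left(p \right)} = 0$ ($m{\left(p \right)} = 0 p^{2} = 0$)
$L{\left(c \right)} = 3 + \frac{3 c}{7}$ ($L{\left(c \right)} = 3 - \frac{c \left(-4\right) + c}{7} = 3 - \frac{- 4 c + c}{7} = 3 - \frac{\left(-3\right) c}{7} = 3 + \frac{3 c}{7}$)
$W = - \frac{248}{7}$ ($W = -35 - \left(3 + \frac{3}{7} \left(-6\right)\right) = -35 - \left(3 - \frac{18}{7}\right) = -35 - \frac{3}{7} = - \frac{248}{7} \approx -35.429$)
$\left(W + m{\left(-7 \right)}\right)^{2} = \left(- \frac{248}{7} + 0\right)^{2} = \left(- \frac{248}{7}\right)^{2} = \frac{61504}{49}$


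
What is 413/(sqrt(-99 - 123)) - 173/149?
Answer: -173/149 - 413*I*sqrt(222)/222 ≈ -1.1611 - 27.719*I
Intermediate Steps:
413/(sqrt(-99 - 123)) - 173/149 = 413/(sqrt(-222)) - 173*1/149 = 413/((I*sqrt(222))) - 173/149 = 413*(-I*sqrt(222)/222) - 173/149 = -413*I*sqrt(222)/222 - 173/149 = -173/149 - 413*I*sqrt(222)/222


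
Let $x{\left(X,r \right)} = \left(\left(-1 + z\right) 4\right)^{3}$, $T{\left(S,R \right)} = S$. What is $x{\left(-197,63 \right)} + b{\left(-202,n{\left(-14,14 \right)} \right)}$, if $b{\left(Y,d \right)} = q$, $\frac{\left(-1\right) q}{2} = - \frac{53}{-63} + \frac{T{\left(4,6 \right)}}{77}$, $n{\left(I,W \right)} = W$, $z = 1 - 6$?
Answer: $- \frac{9581270}{693} \approx -13826.0$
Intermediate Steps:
$z = -5$ ($z = 1 - 6 = -5$)
$x{\left(X,r \right)} = -13824$ ($x{\left(X,r \right)} = \left(\left(-1 - 5\right) 4\right)^{3} = \left(\left(-6\right) 4\right)^{3} = \left(-24\right)^{3} = -13824$)
$q = - \frac{1238}{693}$ ($q = - 2 \left(- \frac{53}{-63} + \frac{4}{77}\right) = - 2 \left(\left(-53\right) \left(- \frac{1}{63}\right) + 4 \cdot \frac{1}{77}\right) = - 2 \left(\frac{53}{63} + \frac{4}{77}\right) = \left(-2\right) \frac{619}{693} = - \frac{1238}{693} \approx -1.7864$)
$b{\left(Y,d \right)} = - \frac{1238}{693}$
$x{\left(-197,63 \right)} + b{\left(-202,n{\left(-14,14 \right)} \right)} = -13824 - \frac{1238}{693} = - \frac{9581270}{693}$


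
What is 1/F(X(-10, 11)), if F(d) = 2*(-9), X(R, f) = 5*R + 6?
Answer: -1/18 ≈ -0.055556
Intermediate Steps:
X(R, f) = 6 + 5*R
F(d) = -18
1/F(X(-10, 11)) = 1/(-18) = -1/18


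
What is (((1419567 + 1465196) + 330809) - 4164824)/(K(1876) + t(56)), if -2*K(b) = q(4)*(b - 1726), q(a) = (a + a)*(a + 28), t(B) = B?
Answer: 237313/4786 ≈ 49.585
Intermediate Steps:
q(a) = 2*a*(28 + a) (q(a) = (2*a)*(28 + a) = 2*a*(28 + a))
K(b) = 220928 - 128*b (K(b) = -2*4*(28 + 4)*(b - 1726)/2 = -2*4*32*(-1726 + b)/2 = -128*(-1726 + b) = -(-441856 + 256*b)/2 = 220928 - 128*b)
(((1419567 + 1465196) + 330809) - 4164824)/(K(1876) + t(56)) = (((1419567 + 1465196) + 330809) - 4164824)/((220928 - 128*1876) + 56) = ((2884763 + 330809) - 4164824)/((220928 - 240128) + 56) = (3215572 - 4164824)/(-19200 + 56) = -949252/(-19144) = -949252*(-1/19144) = 237313/4786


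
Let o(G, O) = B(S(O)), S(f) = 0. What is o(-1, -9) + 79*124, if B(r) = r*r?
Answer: 9796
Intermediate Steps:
B(r) = r**2
o(G, O) = 0 (o(G, O) = 0**2 = 0)
o(-1, -9) + 79*124 = 0 + 79*124 = 0 + 9796 = 9796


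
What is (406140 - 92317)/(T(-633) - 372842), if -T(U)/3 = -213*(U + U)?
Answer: -313823/1181816 ≈ -0.26554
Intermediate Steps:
T(U) = 1278*U (T(U) = -(-639)*(U + U) = -(-639)*2*U = -(-1278)*U = 1278*U)
(406140 - 92317)/(T(-633) - 372842) = (406140 - 92317)/(1278*(-633) - 372842) = 313823/(-808974 - 372842) = 313823/(-1181816) = 313823*(-1/1181816) = -313823/1181816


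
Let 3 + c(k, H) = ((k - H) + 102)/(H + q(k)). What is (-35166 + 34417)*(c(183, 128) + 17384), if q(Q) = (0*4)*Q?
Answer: -1666468825/128 ≈ -1.3019e+7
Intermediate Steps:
q(Q) = 0 (q(Q) = 0*Q = 0)
c(k, H) = -3 + (102 + k - H)/H (c(k, H) = -3 + ((k - H) + 102)/(H + 0) = -3 + (102 + k - H)/H)
(-35166 + 34417)*(c(183, 128) + 17384) = (-35166 + 34417)*((102 + 183 - 4*128)/128 + 17384) = -749*((102 + 183 - 512)/128 + 17384) = -749*((1/128)*(-227) + 17384) = -749*(-227/128 + 17384) = -749*2224925/128 = -1666468825/128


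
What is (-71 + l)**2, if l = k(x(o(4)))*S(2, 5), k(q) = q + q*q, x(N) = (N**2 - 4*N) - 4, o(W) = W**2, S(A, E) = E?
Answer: 31537852921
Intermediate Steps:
x(N) = -4 + N**2 - 4*N
k(q) = q + q**2
l = 177660 (l = ((-4 + (4**2)**2 - 4*4**2)*(1 + (-4 + (4**2)**2 - 4*4**2)))*5 = ((-4 + 16**2 - 4*16)*(1 + (-4 + 16**2 - 4*16)))*5 = ((-4 + 256 - 64)*(1 + (-4 + 256 - 64)))*5 = (188*(1 + 188))*5 = (188*189)*5 = 35532*5 = 177660)
(-71 + l)**2 = (-71 + 177660)**2 = 177589**2 = 31537852921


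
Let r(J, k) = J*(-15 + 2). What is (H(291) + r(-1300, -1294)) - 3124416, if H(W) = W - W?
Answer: -3107516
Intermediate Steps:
H(W) = 0
r(J, k) = -13*J (r(J, k) = J*(-13) = -13*J)
(H(291) + r(-1300, -1294)) - 3124416 = (0 - 13*(-1300)) - 3124416 = (0 + 16900) - 3124416 = 16900 - 3124416 = -3107516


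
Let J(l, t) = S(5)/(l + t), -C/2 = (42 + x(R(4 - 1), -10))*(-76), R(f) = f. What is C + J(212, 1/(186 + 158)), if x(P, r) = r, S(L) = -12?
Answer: 354722528/72929 ≈ 4863.9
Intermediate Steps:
C = 4864 (C = -2*(42 - 10)*(-76) = -64*(-76) = -2*(-2432) = 4864)
J(l, t) = -12/(l + t)
C + J(212, 1/(186 + 158)) = 4864 - 12/(212 + 1/(186 + 158)) = 4864 - 12/(212 + 1/344) = 4864 - 12/72929/344 = 4864 - 12*344/72929 = 4864 - 4128/72929 = 354722528/72929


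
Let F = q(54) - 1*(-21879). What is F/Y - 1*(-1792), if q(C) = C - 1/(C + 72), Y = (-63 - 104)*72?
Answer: 2712159451/1515024 ≈ 1790.2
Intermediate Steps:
Y = -12024 (Y = -167*72 = -12024)
q(C) = C - 1/(72 + C)
F = 2763557/126 (F = (-1 + 54² + 72*54)/(72 + 54) - 1*(-21879) = (-1 + 2916 + 3888)/126 + 21879 = (1/126)*6803 + 21879 = 6803/126 + 21879 = 2763557/126 ≈ 21933.)
F/Y - 1*(-1792) = (2763557/126)/(-12024) - 1*(-1792) = (2763557/126)*(-1/12024) + 1792 = -2763557/1515024 + 1792 = 2712159451/1515024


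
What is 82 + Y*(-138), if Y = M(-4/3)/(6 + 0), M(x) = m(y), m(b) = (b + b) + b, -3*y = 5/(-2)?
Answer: 49/2 ≈ 24.500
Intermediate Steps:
y = ⅚ (y = -5/(3*(-2)) = -5*(-1)/(3*2) = -⅓*(-5/2) = ⅚ ≈ 0.83333)
m(b) = 3*b (m(b) = 2*b + b = 3*b)
M(x) = 5/2 (M(x) = 3*(⅚) = 5/2)
Y = 5/12 (Y = (5/2)/(6 + 0) = (5/2)/6 = (⅙)*(5/2) = 5/12 ≈ 0.41667)
82 + Y*(-138) = 82 + (5/12)*(-138) = 82 - 115/2 = 49/2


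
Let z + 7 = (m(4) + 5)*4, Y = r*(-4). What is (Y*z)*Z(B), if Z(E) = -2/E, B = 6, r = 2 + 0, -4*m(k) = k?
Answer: 24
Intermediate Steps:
m(k) = -k/4
r = 2
Y = -8 (Y = 2*(-4) = -8)
z = 9 (z = -7 + (-¼*4 + 5)*4 = -7 + (-1 + 5)*4 = -7 + 4*4 = -7 + 16 = 9)
(Y*z)*Z(B) = (-8*9)*(-2/6) = -(-144)/6 = -72*(-⅓) = 24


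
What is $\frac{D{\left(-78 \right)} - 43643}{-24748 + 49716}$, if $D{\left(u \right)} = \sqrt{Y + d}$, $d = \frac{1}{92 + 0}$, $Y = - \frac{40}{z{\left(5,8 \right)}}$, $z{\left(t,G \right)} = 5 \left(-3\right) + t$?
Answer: $- \frac{43643}{24968} + \frac{3 \sqrt{943}}{1148528} \approx -1.7479$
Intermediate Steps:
$z{\left(t,G \right)} = -15 + t$
$Y = 4$ ($Y = - \frac{40}{-15 + 5} = - \frac{40}{-10} = \left(-40\right) \left(- \frac{1}{10}\right) = 4$)
$d = \frac{1}{92} \approx 0.01087$
$D{\left(u \right)} = \frac{3 \sqrt{943}}{46}$ ($D{\left(u \right)} = \sqrt{4 + \frac{1}{92}} = \sqrt{\frac{369}{92}} = \frac{3 \sqrt{943}}{46}$)
$\frac{D{\left(-78 \right)} - 43643}{-24748 + 49716} = \frac{\frac{3 \sqrt{943}}{46} - 43643}{-24748 + 49716} = \frac{-43643 + \frac{3 \sqrt{943}}{46}}{24968} = \left(-43643 + \frac{3 \sqrt{943}}{46}\right) \frac{1}{24968} = - \frac{43643}{24968} + \frac{3 \sqrt{943}}{1148528}$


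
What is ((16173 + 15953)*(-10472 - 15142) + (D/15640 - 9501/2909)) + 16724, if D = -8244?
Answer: -9359350557645959/11374190 ≈ -8.2286e+8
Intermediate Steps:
((16173 + 15953)*(-10472 - 15142) + (D/15640 - 9501/2909)) + 16724 = ((16173 + 15953)*(-10472 - 15142) + (-8244/15640 - 9501/2909)) + 16724 = (32126*(-25614) + (-8244*1/15640 - 9501*1/2909)) + 16724 = (-822875364 + (-2061/3910 - 9501/2909)) + 16724 = (-822875364 - 43144359/11374190) + 16724 = -9359540779599519/11374190 + 16724 = -9359350557645959/11374190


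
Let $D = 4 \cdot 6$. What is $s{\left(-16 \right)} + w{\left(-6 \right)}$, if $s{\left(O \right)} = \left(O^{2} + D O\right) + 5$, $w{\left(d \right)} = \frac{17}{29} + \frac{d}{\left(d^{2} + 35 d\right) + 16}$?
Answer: $- \frac{280363}{2291} \approx -122.38$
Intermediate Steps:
$D = 24$
$w{\left(d \right)} = \frac{17}{29} + \frac{d}{16 + d^{2} + 35 d}$ ($w{\left(d \right)} = 17 \cdot \frac{1}{29} + \frac{d}{16 + d^{2} + 35 d} = \frac{17}{29} + \frac{d}{16 + d^{2} + 35 d}$)
$s{\left(O \right)} = 5 + O^{2} + 24 O$ ($s{\left(O \right)} = \left(O^{2} + 24 O\right) + 5 = 5 + O^{2} + 24 O$)
$s{\left(-16 \right)} + w{\left(-6 \right)} = \left(5 + \left(-16\right)^{2} + 24 \left(-16\right)\right) + \frac{272 + 17 \left(-6\right)^{2} + 624 \left(-6\right)}{29 \left(16 + \left(-6\right)^{2} + 35 \left(-6\right)\right)} = \left(5 + 256 - 384\right) + \frac{272 + 17 \cdot 36 - 3744}{29 \left(16 + 36 - 210\right)} = -123 + \frac{272 + 612 - 3744}{29 \left(-158\right)} = -123 + \frac{1}{29} \left(- \frac{1}{158}\right) \left(-2860\right) = -123 + \frac{1430}{2291} = - \frac{280363}{2291}$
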